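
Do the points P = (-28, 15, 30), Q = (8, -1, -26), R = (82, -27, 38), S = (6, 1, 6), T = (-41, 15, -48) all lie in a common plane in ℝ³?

No

The plane through P, Q, R has normal n = PQ × PR = (-2480, -6448, 248) and equation n·X = -19840.
Checking the remaining points: n·S = -19840, n·T = -6944.
Since n·T = -6944 ≠ -19840, T is off the plane and the points are not all coplanar.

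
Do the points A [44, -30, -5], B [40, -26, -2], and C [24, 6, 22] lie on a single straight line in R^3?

No

AB = (-4, 4, 3), AC = (-20, 36, 27).
Comparing components 3 and 1: (3)(-20) − (-4)(27) = 48 ≠ 0, so AB and AC are not parallel and the points are not collinear.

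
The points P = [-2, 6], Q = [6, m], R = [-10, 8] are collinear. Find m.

4

Collinearity: (Q − P) must be parallel to (R − P) = (-8, 2).
Cross-multiplying the components: (m − 6)·(-8) = (8)·(2).
Solving gives m = 4.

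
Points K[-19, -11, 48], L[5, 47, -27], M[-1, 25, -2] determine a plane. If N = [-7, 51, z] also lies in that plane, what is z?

-17

The plane through K, L, M has equation −200x − 150y − 180z = -3190.
Substituting N: (-180)z + (-6250) = -3190, so z = -17.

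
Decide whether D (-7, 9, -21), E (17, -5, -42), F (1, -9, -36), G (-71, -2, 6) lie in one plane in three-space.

Yes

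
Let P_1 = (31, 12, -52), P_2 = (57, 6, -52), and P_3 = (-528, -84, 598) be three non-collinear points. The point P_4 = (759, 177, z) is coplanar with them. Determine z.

-1014

A normal to the plane is n = P_1P_2 × P_1P_3 = (-3900, -16900, -5850).
P_4 lies in the plane iff n · P_1P_4 = 0.
This gives (-5850)z + (-5931900) = 0, so z = -1014.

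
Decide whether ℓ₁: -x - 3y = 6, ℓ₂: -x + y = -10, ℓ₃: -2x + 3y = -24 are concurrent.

Yes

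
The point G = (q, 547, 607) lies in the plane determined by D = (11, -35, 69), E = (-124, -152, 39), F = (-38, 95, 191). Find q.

-190

A normal to the plane is n = DE × DF = (-10374, 17940, -23283).
G lies in the plane iff n · DG = 0.
This gives (-10374)q + (-1971060) = 0, so q = -190.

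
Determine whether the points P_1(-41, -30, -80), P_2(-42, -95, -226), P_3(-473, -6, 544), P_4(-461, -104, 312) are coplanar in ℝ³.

No

A normal to the plane through P_1, P_2, P_3 is n = P_1P_2 × P_1P_3 = (-37056, 63696, -28104).
The plane has equation n·P = 1856736. For P_4: n·P_4 = 1689984.
1689984 ≠ 1856736, so P_4 is off the plane.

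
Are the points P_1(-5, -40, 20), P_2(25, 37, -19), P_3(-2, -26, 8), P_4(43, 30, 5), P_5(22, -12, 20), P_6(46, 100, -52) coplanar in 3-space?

No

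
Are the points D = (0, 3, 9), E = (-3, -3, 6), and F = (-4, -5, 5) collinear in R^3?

Yes

DE = (-3, -6, -3), DF = (-4, -8, -4).
Each component of DF is 4/3 times the corresponding component of DE, so DF = 4/3·DE and the points are collinear.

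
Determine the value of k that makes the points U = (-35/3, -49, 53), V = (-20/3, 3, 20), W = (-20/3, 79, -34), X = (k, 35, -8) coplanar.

-40/3

Coplanarity ⇔ det[UV; UW; UX] = 0.
Expanding, this is linear in k: (-300)k + (-4000) = 0.
So k = -40/3.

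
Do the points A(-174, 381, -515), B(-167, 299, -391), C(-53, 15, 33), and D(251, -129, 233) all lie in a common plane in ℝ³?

With A as base: AB = (7, -82, 124), AC = (121, -366, 548), AD = (425, -510, 748).
AC × AD = (5712, 142392, 93840).
AB · (AC × AD) = 0.
The scalar triple product vanishes, so the four points are coplanar.

Yes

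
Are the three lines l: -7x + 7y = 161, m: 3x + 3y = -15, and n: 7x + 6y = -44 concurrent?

Yes

Intersecting l and m: solving the 2×2 system gives (x, y) = (-14, 9).
Substitute into n: (7)(-14) + (6)(9) = -44.
This equals -44, so (-14, 9) lies on all three lines and they are concurrent.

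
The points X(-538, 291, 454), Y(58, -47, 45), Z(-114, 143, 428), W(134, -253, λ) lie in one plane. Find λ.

-474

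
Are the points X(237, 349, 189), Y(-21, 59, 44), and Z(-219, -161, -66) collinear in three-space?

No

XY = (-258, -290, -145), XZ = (-456, -510, -255).
XY × XZ = (0, 330, -660).
The cross product is nonzero, so the points do not lie on one line.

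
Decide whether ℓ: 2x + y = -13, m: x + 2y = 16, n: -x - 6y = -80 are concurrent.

The three lines meet at one point iff the augmented coefficient matrix [aᵢ bᵢ cᵢ] has rank < 3, i.e. its determinant vanishes.
Here the determinant is -12.
Nonzero, so no common point exists.

No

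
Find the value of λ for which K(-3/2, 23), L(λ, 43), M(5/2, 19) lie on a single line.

-43/2

Collinearity: (L − K) must be parallel to (M − K) = (4, -4).
Cross-multiplying the components: (λ − (-3/2))·(-4) = (20)·(4).
Solving gives λ = -43/2.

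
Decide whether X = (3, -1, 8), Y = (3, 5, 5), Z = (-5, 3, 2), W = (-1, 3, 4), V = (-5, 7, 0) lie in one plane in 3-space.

The plane through X, Y, Z has normal n = XY × XZ = (-24, 24, 48) and equation n·P = 288.
Checking the remaining points: n·W = 288, n·V = 288.
All equal 288, so all 5 points lie in one plane.

Yes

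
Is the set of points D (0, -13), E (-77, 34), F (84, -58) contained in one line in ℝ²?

No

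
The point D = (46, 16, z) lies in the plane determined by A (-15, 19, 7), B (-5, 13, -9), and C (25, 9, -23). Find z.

-9

The plane through A, B, C has equation 20x − 340y + 140z = -5780.
Substituting D: (140)z + (-4520) = -5780, so z = -9.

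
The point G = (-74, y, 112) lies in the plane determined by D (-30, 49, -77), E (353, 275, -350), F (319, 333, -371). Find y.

The plane through D, E, F has equation 11088x + 17325y + 29898z = -1785861.
Substituting G: (17325)y + (2528064) = -1785861, so y = -249.

-249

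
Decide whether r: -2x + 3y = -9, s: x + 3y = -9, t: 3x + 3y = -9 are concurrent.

Yes

The three lines meet at one point iff the augmented coefficient matrix [aᵢ bᵢ cᵢ] has rank < 3, i.e. its determinant vanishes.
Here the determinant is 0.
It vanishes, so the lines are concurrent at (0, -3).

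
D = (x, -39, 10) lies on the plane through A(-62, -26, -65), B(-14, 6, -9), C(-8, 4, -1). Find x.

-5

The plane through A, B, C has equation 368x − 48y − 288z = -2848.
Substituting D: (368)x + (-1008) = -2848, so x = -5.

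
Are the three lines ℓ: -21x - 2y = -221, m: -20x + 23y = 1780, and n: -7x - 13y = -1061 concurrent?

No

Lines aᵢx + bᵢy = cᵢ with pairwise distinct directions are concurrent exactly when det[aᵢ bᵢ cᵢ] = 0.
Here the determinant is 842.
Nonzero, so no common point exists.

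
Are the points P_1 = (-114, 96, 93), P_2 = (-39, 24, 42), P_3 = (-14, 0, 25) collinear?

P_1P_2 = (75, -72, -51), P_1P_3 = (100, -96, -68).
Each component of P_1P_3 is 4/3 times the corresponding component of P_1P_2, so P_1P_3 = 4/3·P_1P_2 and the points are collinear.

Yes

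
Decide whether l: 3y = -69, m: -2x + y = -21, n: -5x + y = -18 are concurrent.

The three lines meet at one point iff the augmented coefficient matrix [aᵢ bᵢ cᵢ] has rank < 3, i.e. its determinant vanishes.
Here the determinant is 0.
It vanishes, so the lines are concurrent at (-1, -23).

Yes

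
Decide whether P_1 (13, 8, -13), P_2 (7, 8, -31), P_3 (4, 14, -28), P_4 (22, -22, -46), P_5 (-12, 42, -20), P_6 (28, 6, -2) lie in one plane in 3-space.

No

The plane through P_1, P_2, P_3 has normal n = P_1P_2 × P_1P_3 = (108, 72, -36) and equation n·P = 2448.
Checking the remaining points: n·P_4 = 2448, n·P_5 = 2448, n·P_6 = 3528.
Since n·P_6 = 3528 ≠ 2448, P_6 is off the plane and the points are not all coplanar.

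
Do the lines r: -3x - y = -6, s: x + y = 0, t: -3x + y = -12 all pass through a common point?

Intersecting r and s: solving the 2×2 system gives (x, y) = (3, -3).
Substitute into t: (-3)(3) + (1)(-3) = -12.
This equals -12, so (3, -3) lies on all three lines and they are concurrent.

Yes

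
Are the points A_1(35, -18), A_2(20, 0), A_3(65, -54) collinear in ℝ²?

Yes

A_1A_2 = (-15, 18), A_1A_3 = (30, -36).
Checking proportionality: A_1A_3 = -2·A_1A_2, so the vectors are parallel and the points are collinear.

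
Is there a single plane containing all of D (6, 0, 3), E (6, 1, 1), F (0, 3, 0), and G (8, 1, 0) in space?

A normal to the plane through D, E, F is n = DE × DF = (3, 12, 6).
The plane has equation n·P = 36. For G: n·G = 36.
Equal, so G lies in the plane and all four are coplanar.

Yes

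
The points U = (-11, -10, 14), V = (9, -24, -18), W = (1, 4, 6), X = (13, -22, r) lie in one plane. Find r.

Coplanarity ⇔ det[UV; UW; UX] = 0.
Expanding, this is linear in r: (448)r + (9856) = 0.
So r = -22.

-22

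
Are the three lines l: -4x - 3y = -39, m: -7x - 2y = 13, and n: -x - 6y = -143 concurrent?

Intersecting l and m: solving the 2×2 system gives (x, y) = (-9, 25).
Substitute into n: (-1)(-9) + (-6)(25) = -141.
But n requires -143 ≠ -141, so the three lines have no common point.

No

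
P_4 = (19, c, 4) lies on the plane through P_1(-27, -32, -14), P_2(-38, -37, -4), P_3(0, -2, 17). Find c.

Coplanarity requires P_1P_2 · (P_1P_3 × P_1P_4) = 0.
P_1P_2 = (-11, -5, 10), P_1P_3 = (27, 30, 31); the triple product is linear in c with coefficient 611 and constant term -4888.
Setting it to zero: c = 8.

8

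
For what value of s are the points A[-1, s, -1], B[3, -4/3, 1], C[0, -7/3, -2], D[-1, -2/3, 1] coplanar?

Coplanarity ⇔ det[AB; AC; AD] = 0.
Expanding, this is linear in s: (-12)s + (-20) = 0.
So s = -5/3.

-5/3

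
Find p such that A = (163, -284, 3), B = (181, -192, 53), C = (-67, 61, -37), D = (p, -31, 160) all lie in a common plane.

238

Normal to plane ABC: n = (-20930, -10780, 27370); plane equation n·P = -267960.
Requiring n·D = -267960: (-20930)p + (4713380) = -267960.
So p = 238.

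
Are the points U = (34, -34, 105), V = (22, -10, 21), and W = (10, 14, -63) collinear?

UV = (-12, 24, -84), UW = (-24, 48, -168).
Each component of UW is 2 times the corresponding component of UV, so UW = 2·UV and the points are collinear.

Yes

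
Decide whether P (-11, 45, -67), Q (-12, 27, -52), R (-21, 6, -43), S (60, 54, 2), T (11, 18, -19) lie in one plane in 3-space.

Yes

The plane through P, Q, R has normal n = PQ × PR = (153, -126, -141) and equation n·X = 2094.
Checking the remaining points: n·S = 2094, n·T = 2094.
All equal 2094, so all 5 points lie in one plane.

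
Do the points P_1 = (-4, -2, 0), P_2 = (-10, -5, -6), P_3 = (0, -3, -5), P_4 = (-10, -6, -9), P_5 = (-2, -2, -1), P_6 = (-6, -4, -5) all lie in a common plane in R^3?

Yes

The plane through P_1, P_2, P_3 has normal n = P_1P_2 × P_1P_3 = (9, -54, 18) and equation n·P = 72.
Checking the remaining points: n·P_4 = 72, n·P_5 = 72, n·P_6 = 72.
All equal 72, so all 6 points lie in one plane.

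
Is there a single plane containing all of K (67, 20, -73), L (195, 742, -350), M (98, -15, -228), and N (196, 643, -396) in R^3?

A normal to the plane through K, L, M is n = KL × KM = (-121605, 11253, -26862).
The plane has equation n·P = -5961549. For N: n·N = -5961549.
Equal, so N lies in the plane and all four are coplanar.

Yes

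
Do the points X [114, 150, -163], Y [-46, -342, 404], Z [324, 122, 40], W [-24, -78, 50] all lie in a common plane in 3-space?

With X as base: XY = (-160, -492, 567), XZ = (210, -28, 203), XW = (-138, -228, 213).
XZ × XW = (40320, -72744, -51744).
XY · (XZ × XW) = 0.
The scalar triple product vanishes, so the four points are coplanar.

Yes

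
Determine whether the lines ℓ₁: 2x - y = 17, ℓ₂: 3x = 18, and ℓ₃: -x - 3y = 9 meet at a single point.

Yes

The three lines meet at one point iff the augmented coefficient matrix [aᵢ bᵢ cᵢ] has rank < 3, i.e. its determinant vanishes.
Here the determinant is 0.
It vanishes, so the lines are concurrent at (6, -5).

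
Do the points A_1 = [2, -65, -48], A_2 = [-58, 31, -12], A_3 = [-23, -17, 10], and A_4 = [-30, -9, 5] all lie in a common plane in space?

No

The four points are coplanar iff the 3×3 determinant with rows A_1A_2, A_1A_3, A_1A_4 is zero.
Rows: (-60, 96, 36), (-25, 48, 58), (-32, 56, 53).
Expanding along the first row: (-60)(-704) − (96)(531) + (36)(136) = -3840.
Nonzero ⇒ not coplanar.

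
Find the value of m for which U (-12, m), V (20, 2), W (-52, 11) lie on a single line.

6

Collinearity: (U − V) must be parallel to (W − V) = (-72, 9).
Cross-multiplying the components: (m − 2)·(-72) = (-32)·(9).
Solving gives m = 6.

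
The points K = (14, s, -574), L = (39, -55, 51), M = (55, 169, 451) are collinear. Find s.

-405

Collinearity requires KL × KM = 0; each component is linear in s.
The x-component gives (-400)s + (-162000) = 0, so s = -405.
The remaining components then also vanish.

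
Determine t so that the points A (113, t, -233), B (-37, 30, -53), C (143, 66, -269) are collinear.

Direction BC = (180, 36, -216). From the x-coordinate of A, the parameter along the line is τ = (113 − (-37))/180 = 5/6.
Then t = 30 + 5/6·(36) = 60.

60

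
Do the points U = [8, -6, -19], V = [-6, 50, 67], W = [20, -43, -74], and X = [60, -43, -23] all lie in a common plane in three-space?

The four points are coplanar iff the 3×3 determinant with rows UV, UW, UX is zero.
Rows: (-14, 56, 86), (12, -37, -55), (52, -37, -4).
Expanding along the first row: (-14)(-1887) − (56)(2812) + (86)(1480) = -3774.
Nonzero ⇒ not coplanar.

No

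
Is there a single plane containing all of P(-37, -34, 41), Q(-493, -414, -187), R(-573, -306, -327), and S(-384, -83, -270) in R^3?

A normal to the plane through P, Q, R is n = PQ × PR = (77824, -45600, -79648).
The plane has equation n·X = -4594656. For S: n·S = -4594656.
Equal, so S lies in the plane and all four are coplanar.

Yes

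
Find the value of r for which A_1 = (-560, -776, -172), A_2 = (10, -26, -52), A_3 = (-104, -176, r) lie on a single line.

Collinearity requires A_1A_2 × A_1A_3 = 0; each component is linear in r.
The x-component gives (750)r + (57000) = 0, so r = -76.
The remaining components then also vanish.

-76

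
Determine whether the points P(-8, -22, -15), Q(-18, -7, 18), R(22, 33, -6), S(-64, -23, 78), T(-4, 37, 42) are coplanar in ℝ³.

The plane through P, Q, R has normal n = PQ × PR = (-1680, 1080, -1000) and equation n·X = 4680.
Checking the remaining points: n·S = 4680, n·T = 4680.
All equal 4680, so all 5 points lie in one plane.

Yes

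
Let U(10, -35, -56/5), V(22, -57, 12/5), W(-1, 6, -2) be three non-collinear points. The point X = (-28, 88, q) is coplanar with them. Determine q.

6/5

The plane through U, V, W has equation −760x − 260y + 250z = -1300.
Substituting X: (250)q + (-1600) = -1300, so q = 6/5.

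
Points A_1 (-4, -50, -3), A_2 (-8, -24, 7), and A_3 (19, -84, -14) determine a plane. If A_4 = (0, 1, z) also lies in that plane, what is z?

A normal to the plane is n = A_1A_2 × A_1A_3 = (54, 186, -462).
A_4 lies in the plane iff n · A_1A_4 = 0.
This gives (-462)z + (8316) = 0, so z = 18.

18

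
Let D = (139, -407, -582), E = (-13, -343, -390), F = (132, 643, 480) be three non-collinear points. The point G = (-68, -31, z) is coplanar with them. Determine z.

Coplanarity requires DE · (DF × DG) = 0.
DE = (-152, 64, 192), DF = (-7, 1050, 1062); the triple product is linear in z with coefficient -159152 and constant term -4774560.
Setting it to zero: z = -30.

-30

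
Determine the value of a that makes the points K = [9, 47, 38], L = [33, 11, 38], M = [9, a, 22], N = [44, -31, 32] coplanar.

-21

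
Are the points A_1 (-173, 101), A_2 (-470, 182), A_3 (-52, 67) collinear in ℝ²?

No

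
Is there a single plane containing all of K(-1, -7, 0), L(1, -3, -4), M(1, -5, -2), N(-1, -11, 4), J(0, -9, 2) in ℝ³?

Yes

The plane through K, L, M has normal n = KL × KM = (0, -4, -4) and equation n·P = 28.
Checking the remaining points: n·N = 28, n·J = 28.
All equal 28, so all 5 points lie in one plane.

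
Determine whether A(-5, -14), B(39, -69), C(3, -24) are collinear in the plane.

Yes

AB = (44, -55), AC = (8, -10).
Twice the signed area of △ABC is (44)(-10) − (-55)(8) = 0.
The triangle is degenerate (zero area), so the points are collinear.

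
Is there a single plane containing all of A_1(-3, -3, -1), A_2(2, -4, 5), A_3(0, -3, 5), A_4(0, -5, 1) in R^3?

No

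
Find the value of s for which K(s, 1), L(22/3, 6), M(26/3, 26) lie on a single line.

Collinearity: (K − L) must be parallel to (M − L) = (4/3, 20).
Cross-multiplying the components: (s − 22/3)·(20) = (-5)·(4/3).
Solving gives s = 7.

7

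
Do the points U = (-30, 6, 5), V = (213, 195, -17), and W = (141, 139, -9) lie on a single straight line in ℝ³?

No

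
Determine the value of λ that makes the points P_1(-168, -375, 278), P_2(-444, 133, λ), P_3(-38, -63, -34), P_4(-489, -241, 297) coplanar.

-32

Normal to plane P_1P_3P_4: n = (47736, 97682, 117572); plane equation n·P = -11965382.
Requiring n·P_2 = -11965382: (117572)λ + (-8203078) = -11965382.
So λ = -32.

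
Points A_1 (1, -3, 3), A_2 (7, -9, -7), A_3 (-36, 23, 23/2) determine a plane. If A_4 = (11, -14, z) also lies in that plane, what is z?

The plane through A_1, A_2, A_3 has equation 209x + 319y − 66z = -946.
Substituting A_4: (-66)z + (-2167) = -946, so z = -37/2.

-37/2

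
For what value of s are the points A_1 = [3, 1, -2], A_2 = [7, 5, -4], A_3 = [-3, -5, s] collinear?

Direction A_1A_2 = (4, 4, -2). From the x-coordinate of A_3, the parameter along the line is τ = (-3 − 3)/4 = -3/2.
Then s = (-2) + (-3/2)·(-2) = 1.

1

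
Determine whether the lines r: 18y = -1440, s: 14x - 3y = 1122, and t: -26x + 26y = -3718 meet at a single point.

Yes

Intersecting r and s: solving the 2×2 system gives (x, y) = (63, -80).
Substitute into t: (-26)(63) + (26)(-80) = -3718.
This equals -3718, so (63, -80) lies on all three lines and they are concurrent.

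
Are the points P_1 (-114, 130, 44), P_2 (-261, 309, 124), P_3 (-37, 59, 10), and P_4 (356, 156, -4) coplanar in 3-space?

Yes

With P_1 as base: P_1P_2 = (-147, 179, 80), P_1P_3 = (77, -71, -34), P_1P_4 = (470, 26, -48).
P_1P_3 × P_1P_4 = (4292, -12284, 35372).
P_1P_2 · (P_1P_3 × P_1P_4) = 0.
The scalar triple product vanishes, so the four points are coplanar.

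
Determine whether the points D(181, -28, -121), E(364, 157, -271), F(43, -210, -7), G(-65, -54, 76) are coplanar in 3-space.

A normal to the plane through D, E, F is n = DE × DF = (-6210, -162, -7776).
The plane has equation n·P = -178578. For G: n·G = -178578.
Equal, so G lies in the plane and all four are coplanar.

Yes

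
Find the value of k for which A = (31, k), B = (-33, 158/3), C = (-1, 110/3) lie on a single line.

Collinearity: (A − B) must be parallel to (C − B) = (32, -16).
Cross-multiplying the components: (k − 158/3)·(32) = (64)·(-16).
Solving gives k = 62/3.

62/3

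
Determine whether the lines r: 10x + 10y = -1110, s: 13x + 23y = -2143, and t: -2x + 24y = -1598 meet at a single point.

Yes

Intersecting r and s: solving the 2×2 system gives (x, y) = (-41, -70).
Substitute into t: (-2)(-41) + (24)(-70) = -1598.
This equals -1598, so (-41, -70) lies on all three lines and they are concurrent.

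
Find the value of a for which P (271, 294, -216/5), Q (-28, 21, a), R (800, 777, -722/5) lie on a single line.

Direction PR = (529, 483, -506/5). From the x-coordinate of Q, the parameter along the line is τ = (-28 − 271)/529 = -13/23.
Then a = (-216/5) + (-13/23)·(-506/5) = 14.

14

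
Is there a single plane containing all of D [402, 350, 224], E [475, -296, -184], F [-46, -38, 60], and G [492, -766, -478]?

No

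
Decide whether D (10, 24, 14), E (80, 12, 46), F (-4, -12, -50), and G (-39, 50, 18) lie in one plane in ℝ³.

Yes

With D as base: DE = (70, -12, 32), DF = (-14, -36, -64), DG = (-49, 26, 4).
DF × DG = (1520, 3192, -2128).
DE · (DF × DG) = 0.
The scalar triple product vanishes, so the four points are coplanar.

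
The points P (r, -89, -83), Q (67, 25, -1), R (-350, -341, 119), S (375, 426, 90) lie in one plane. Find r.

Coplanarity ⇔ det[PQ; PR; PS] = 0.
Expanding, this is linear in r: (81426)r + (-1384242) = 0.
So r = 17.

17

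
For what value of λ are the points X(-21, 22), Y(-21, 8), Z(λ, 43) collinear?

-21

The three points are collinear iff det[XY; XZ] = 0.
This determinant is linear in λ: (14)λ + (294) = 0, so λ = -21.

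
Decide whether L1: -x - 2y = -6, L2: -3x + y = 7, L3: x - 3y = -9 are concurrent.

No

Intersecting L1 and L2: solving the 2×2 system gives (x, y) = (-8/7, 25/7).
Substitute into L3: (1)(-8/7) + (-3)(25/7) = -83/7.
But L3 requires -9 ≠ -83/7, so the three lines have no common point.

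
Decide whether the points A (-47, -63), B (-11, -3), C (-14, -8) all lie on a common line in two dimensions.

Yes

AB = (36, 60), AC = (33, 55).
Checking proportionality: AC = 11/12·AB, so the vectors are parallel and the points are collinear.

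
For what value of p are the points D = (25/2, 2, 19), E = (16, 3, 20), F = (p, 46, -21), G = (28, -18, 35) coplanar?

Normal to plane DEG: n = (36, -81/2, -171/2); plane equation n·P = -2511/2.
Requiring n·F = -2511/2: (36)p + (-135/2) = -2511/2.
So p = -33.

-33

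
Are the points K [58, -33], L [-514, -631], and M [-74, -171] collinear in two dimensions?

Yes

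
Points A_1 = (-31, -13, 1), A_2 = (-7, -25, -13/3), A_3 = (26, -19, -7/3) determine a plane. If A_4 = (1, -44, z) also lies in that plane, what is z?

-37/3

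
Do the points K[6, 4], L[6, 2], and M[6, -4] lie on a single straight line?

Yes

KL = (0, -2), KM = (0, -8).
Checking proportionality: KM = 4·KL, so the vectors are parallel and the points are collinear.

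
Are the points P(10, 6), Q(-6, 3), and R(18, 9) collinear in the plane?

PQ = (-16, -3), PR = (8, 3).
Twice the signed area of △PQR is (-16)(3) − (-3)(8) = -24.
The area is nonzero, so the three points are not collinear.

No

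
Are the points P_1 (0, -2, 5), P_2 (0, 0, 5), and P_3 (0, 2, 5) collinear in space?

Yes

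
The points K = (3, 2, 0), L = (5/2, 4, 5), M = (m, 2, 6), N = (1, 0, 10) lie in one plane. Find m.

2

Normal to plane KLN: n = (30, -5, 5); plane equation n·P = 80.
Requiring n·M = 80: (30)m + (20) = 80.
So m = 2.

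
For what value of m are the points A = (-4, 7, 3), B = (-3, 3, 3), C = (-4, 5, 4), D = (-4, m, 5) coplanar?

3

The points are coplanar iff AB · (AC × AD) = 0.
Expanding, this is linear in m: (-1)m + (3) = 0.
So m = 3.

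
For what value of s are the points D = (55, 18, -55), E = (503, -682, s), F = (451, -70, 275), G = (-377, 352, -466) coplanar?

447

Coplanarity ⇔ det[DE; DF; DG] = 0.
Expanding, this is linear in s: (94248)s + (-42128856) = 0.
So s = 447.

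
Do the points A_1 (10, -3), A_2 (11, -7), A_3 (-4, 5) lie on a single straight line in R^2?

No

A_1A_2 = (1, -4), A_1A_3 = (-14, 8).
If collinear, A_1A_3 would be a scalar multiple of A_1A_2. But (1)·(8) ≠ (-4)·(-14) (difference -48), so they are not parallel; the points are not collinear.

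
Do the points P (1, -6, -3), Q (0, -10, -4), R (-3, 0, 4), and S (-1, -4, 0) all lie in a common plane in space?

Yes

With P as base: PQ = (-1, -4, -1), PR = (-4, 6, 7), PS = (-2, 2, 3).
PR × PS = (4, -2, 4).
PQ · (PR × PS) = 0.
The scalar triple product vanishes, so the four points are coplanar.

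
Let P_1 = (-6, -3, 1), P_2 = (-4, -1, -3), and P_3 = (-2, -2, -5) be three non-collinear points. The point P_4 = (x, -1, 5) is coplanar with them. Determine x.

-10

The plane through P_1, P_2, P_3 has equation −8x − 4y − 6z = 54.
Substituting P_4: (-8)x + (-26) = 54, so x = -10.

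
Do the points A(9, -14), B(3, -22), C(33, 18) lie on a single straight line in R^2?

Yes

AB = (-6, -8), AC = (24, 32).
Twice the signed area of △ABC is (-6)(32) − (-8)(24) = 0.
The triangle is degenerate (zero area), so the points are collinear.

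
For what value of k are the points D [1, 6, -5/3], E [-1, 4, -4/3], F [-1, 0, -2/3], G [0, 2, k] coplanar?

-1

Normal to plane DEF: n = (0, 4/3, 8); plane equation n·P = -16/3.
Requiring n·G = -16/3: (8)k + (8/3) = -16/3.
So k = -1.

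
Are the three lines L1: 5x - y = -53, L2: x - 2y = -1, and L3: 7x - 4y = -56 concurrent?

Intersecting L1 and L2: solving the 2×2 system gives (x, y) = (-35/3, -16/3).
Substitute into L3: (7)(-35/3) + (-4)(-16/3) = -181/3.
But L3 requires -56 ≠ -181/3, so the three lines have no common point.

No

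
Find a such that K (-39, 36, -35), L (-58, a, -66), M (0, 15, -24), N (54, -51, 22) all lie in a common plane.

Normal to plane KMN: n = (-240, -1200, -1440); plane equation n·P = 16560.
Requiring n·L = 16560: (-1200)a + (108960) = 16560.
So a = 77.

77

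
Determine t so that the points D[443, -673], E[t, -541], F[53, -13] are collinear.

365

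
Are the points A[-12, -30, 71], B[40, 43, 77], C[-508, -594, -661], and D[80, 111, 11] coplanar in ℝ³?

No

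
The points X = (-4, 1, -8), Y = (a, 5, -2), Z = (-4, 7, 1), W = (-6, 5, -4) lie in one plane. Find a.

-4

The points are coplanar iff XY · (XZ × XW) = 0.
Expanding, this is linear in a: (-12)a + (-48) = 0.
So a = -4.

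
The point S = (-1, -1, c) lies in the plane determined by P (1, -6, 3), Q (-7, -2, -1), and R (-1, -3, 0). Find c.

A normal to the plane is n = PQ × PR = (0, -16, -16).
S lies in the plane iff n · PS = 0.
This gives (-16)c + (-32) = 0, so c = -2.

-2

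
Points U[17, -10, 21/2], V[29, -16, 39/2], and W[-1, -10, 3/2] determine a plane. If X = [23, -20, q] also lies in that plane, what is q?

37/2

A normal to the plane is n = UV × UW = (54, -54, -108).
X lies in the plane iff n · UX = 0.
This gives (-108)q + (1998) = 0, so q = 37/2.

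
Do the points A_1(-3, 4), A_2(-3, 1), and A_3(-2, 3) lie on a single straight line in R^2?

A_1A_2 = (0, -3), A_1A_3 = (1, -1).
If collinear, A_1A_3 would be a scalar multiple of A_1A_2. But (0)·(-1) ≠ (-3)·(1) (difference 3), so they are not parallel; the points are not collinear.

No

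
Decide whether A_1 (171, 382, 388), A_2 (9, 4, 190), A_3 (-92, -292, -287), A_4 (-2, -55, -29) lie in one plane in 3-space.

The four points are coplanar iff the 3×3 determinant with rows A_1A_2, A_1A_3, A_1A_4 is zero.
Rows: (-162, -378, -198), (-263, -674, -675), (-173, -437, -417).
Expanding along the first row: (-162)(-13917) − (-378)(-7104) + (-198)(-1671) = -99900.
Nonzero ⇒ not coplanar.

No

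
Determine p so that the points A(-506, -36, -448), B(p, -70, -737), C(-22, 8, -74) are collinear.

-880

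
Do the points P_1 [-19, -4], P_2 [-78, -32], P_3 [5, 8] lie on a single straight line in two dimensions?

No

P_1P_2 = (-59, -28), P_1P_3 = (24, 12).
If collinear, P_1P_3 would be a scalar multiple of P_1P_2. But (-59)·(12) ≠ (-28)·(24) (difference -36), so they are not parallel; the points are not collinear.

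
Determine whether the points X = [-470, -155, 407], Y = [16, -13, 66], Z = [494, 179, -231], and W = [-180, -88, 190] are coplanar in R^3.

No

With X as base: XY = (486, 142, -341), XZ = (964, 334, -638), XW = (290, 67, -217).
XZ × XW = (-29732, 24168, -32272).
XY · (XZ × XW) = -13144.
Since -13144 ≠ 0, the four points are not coplanar.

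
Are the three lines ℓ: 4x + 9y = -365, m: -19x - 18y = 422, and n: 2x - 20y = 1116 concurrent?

Lines aᵢx + bᵢy = cᵢ with pairwise distinct directions are concurrent exactly when det[aᵢ bᵢ cᵢ] = 0.
Here the determinant is 0.
It vanishes, so the lines are concurrent at (28, -53).

Yes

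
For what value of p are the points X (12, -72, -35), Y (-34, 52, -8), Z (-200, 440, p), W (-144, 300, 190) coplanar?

253

The points are coplanar iff XY · (XZ × XW) = 0.
Expanding, this is linear in p: (-2232)p + (564696) = 0.
So p = 253.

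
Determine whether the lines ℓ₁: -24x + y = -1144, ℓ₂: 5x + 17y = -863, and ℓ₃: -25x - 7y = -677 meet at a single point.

Yes

The three lines meet at one point iff the augmented coefficient matrix [aᵢ bᵢ cᵢ] has rank < 3, i.e. its determinant vanishes.
Here the determinant is 0.
It vanishes, so the lines are concurrent at (45, -64).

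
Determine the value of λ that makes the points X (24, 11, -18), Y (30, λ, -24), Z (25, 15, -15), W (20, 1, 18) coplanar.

Normal to plane XZW: n = (174, -48, 6); plane equation n·P = 3540.
Requiring n·Y = 3540: (-48)λ + (5076) = 3540.
So λ = 32.

32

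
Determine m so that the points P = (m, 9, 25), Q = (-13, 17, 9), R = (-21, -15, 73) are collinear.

Direction QR = (-8, -32, 64). From the y-coordinate of P, the parameter along the line is τ = (9 − 17)/(-32) = 1/4.
Then m = (-13) + 1/4·(-8) = -15.

-15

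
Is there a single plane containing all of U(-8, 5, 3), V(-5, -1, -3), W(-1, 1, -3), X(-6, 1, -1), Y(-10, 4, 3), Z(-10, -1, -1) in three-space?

The plane through U, V, W has normal n = UV × UW = (12, -24, 30) and equation n·P = -126.
Checking the remaining points: n·X = -126, n·Y = -126, n·Z = -126.
All equal -126, so all 6 points lie in one plane.

Yes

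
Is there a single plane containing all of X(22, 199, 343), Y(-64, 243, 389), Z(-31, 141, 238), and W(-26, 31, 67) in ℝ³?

Yes

A normal to the plane through X, Y, Z is n = XY × XZ = (-1952, -11468, 7320).
The plane has equation n·P = 185684. For W: n·W = 185684.
Equal, so W lies in the plane and all four are coplanar.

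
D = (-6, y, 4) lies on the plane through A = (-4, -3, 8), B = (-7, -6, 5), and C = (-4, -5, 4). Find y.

-6

The plane through A, B, C has equation 6x − 12y + 6z = 60.
Substituting D: (-12)y + (-12) = 60, so y = -6.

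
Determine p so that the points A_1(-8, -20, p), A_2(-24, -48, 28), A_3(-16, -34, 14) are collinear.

0

Collinearity requires A_1A_2 × A_1A_3 = 0; each component is linear in p.
The x-component gives (14)p + (0) = 0, so p = 0.
The remaining components then also vanish.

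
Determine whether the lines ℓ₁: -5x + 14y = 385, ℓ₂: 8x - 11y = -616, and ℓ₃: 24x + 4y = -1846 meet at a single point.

No

Intersecting ℓ₁ and ℓ₂: solving the 2×2 system gives (x, y) = (-77, 0).
Substitute into ℓ₃: (24)(-77) + (4)(0) = -1848.
But ℓ₃ requires -1846 ≠ -1848, so the three lines have no common point.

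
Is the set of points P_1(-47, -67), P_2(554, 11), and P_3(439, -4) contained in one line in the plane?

No

P_1P_2 = (601, 78), P_1P_3 = (486, 63).
Twice the signed area of △P_1P_2P_3 is (601)(63) − (78)(486) = -45.
The area is nonzero, so the three points are not collinear.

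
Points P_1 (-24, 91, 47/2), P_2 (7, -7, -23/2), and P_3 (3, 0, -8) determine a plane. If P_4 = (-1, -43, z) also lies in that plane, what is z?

-27/2

Coplanarity requires P_1P_2 · (P_1P_3 × P_1P_4) = 0.
P_1P_2 = (31, -98, -35), P_1P_3 = (27, -91, -63/2); the triple product is linear in z with coefficient -175 and constant term -4725/2.
Setting it to zero: z = -27/2.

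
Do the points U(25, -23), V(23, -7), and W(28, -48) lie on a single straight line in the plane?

UV = (-2, 16), UW = (3, -25).
If collinear, UW would be a scalar multiple of UV. But (-2)·(-25) ≠ (16)·(3) (difference 2), so they are not parallel; the points are not collinear.

No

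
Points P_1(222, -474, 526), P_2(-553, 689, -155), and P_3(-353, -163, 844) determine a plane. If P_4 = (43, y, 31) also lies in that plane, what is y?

21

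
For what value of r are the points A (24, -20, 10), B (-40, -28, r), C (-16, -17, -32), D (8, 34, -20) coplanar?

Normal to plane ACD: n = (2178, -528, -2112); plane equation n·P = 41712.
Requiring n·B = 41712: (-2112)r + (-72336) = 41712.
So r = -54.

-54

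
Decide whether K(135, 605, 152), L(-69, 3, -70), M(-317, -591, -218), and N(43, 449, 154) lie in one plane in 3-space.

A normal to the plane through K, L, M is n = KL × KM = (-42772, 24864, -28120).
The plane has equation n·P = 4994260. For N: n·N = 4994260.
Equal, so N lies in the plane and all four are coplanar.

Yes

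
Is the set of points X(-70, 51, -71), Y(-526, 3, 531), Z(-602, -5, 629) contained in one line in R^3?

XY = (-456, -48, 602), XZ = (-532, -56, 700).
Comparing components 2 and 3: (-48)(700) − (602)(-56) = 112 ≠ 0, so XY and XZ are not parallel and the points are not collinear.

No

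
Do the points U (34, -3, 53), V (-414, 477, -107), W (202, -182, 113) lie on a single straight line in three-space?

No

UV = (-448, 480, -160), UW = (168, -179, 60).
UV × UW = (160, 0, -448).
The cross product is nonzero, so the points do not lie on one line.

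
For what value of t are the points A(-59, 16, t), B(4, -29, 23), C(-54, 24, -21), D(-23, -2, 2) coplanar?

-22

The points are coplanar iff AB · (AC × AD) = 0.
Expanding, this is linear in t: (135)t + (2970) = 0.
So t = -22.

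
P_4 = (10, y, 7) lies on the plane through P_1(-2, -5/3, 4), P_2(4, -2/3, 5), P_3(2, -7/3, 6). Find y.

-2/3

A normal to the plane is n = P_1P_2 × P_1P_3 = (8/3, -8, -8).
P_4 lies in the plane iff n · P_1P_4 = 0.
This gives (-8)y + (-16/3) = 0, so y = -2/3.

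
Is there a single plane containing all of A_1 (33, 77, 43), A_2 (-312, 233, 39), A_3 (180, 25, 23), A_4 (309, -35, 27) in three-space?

A normal to the plane through A_1, A_2, A_3 is n = A_1A_2 × A_1A_3 = (-3328, -7488, -4992).
The plane has equation n·P = -901056. For A_4: n·A_4 = -901056.
Equal, so A_4 lies in the plane and all four are coplanar.

Yes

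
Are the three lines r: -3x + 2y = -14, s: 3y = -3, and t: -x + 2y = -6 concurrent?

The three lines meet at one point iff the augmented coefficient matrix [aᵢ bᵢ cᵢ] has rank < 3, i.e. its determinant vanishes.
Here the determinant is 0.
It vanishes, so the lines are concurrent at (4, -1).

Yes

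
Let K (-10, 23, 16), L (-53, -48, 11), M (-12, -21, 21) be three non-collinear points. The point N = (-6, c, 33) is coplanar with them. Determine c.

-99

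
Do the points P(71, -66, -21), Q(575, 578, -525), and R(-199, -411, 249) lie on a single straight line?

PQ = (504, 644, -504), PR = (-270, -345, 270).
Each component of PR is -15/28 times the corresponding component of PQ, so PR = -15/28·PQ and the points are collinear.

Yes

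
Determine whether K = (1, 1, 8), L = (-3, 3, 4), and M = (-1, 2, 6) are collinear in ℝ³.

Yes

KL = (-4, 2, -4), KM = (-2, 1, -2).
KL × KM = (0, 0, 0).
The cross product vanishes, so the three points are collinear.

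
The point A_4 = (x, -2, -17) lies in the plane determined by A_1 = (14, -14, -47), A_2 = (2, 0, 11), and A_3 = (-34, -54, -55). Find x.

Coplanarity requires A_1A_2 · (A_1A_3 × A_1A_4) = 0.
A_1A_2 = (-12, 14, 58), A_1A_3 = (-48, -40, -8); the triple product is linear in x with coefficient 2208 and constant term -30912.
Setting it to zero: x = 14.

14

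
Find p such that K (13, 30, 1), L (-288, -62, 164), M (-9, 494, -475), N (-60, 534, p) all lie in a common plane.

Normal to plane KLM: n = (-31840, -146862, -141688); plane equation n·P = -4961468.
Requiring n·N = -4961468: (-141688)p + (-76513908) = -4961468.
So p = -505.

-505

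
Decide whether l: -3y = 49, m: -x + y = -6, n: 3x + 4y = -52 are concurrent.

Lines aᵢx + bᵢy = cᵢ with pairwise distinct directions are concurrent exactly when det[aᵢ bᵢ cᵢ] = 0.
Here the determinant is -133.
Nonzero, so no common point exists.

No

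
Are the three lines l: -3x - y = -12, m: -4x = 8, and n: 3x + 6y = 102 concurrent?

Intersecting l and m: solving the 2×2 system gives (x, y) = (-2, 18).
Substitute into n: (3)(-2) + (6)(18) = 102.
This equals 102, so (-2, 18) lies on all three lines and they are concurrent.

Yes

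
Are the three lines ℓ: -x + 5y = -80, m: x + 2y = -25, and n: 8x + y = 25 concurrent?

The three lines meet at one point iff the augmented coefficient matrix [aᵢ bᵢ cᵢ] has rank < 3, i.e. its determinant vanishes.
Here the determinant is 0.
It vanishes, so the lines are concurrent at (5, -15).

Yes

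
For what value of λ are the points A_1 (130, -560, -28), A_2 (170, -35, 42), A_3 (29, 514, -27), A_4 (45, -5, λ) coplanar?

-53

Normal to plane A_1A_2A_3: n = (-74655, -7110, 95985); plane equation n·P = -8411130.
Requiring n·A_4 = -8411130: (95985)λ + (-3323925) = -8411130.
So λ = -53.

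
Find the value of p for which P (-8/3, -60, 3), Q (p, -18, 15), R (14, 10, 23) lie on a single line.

Collinearity requires PQ × PR = 0; each component is linear in p.
The y-component gives (-20)p + (440/3) = 0, so p = 22/3.
The remaining components then also vanish.

22/3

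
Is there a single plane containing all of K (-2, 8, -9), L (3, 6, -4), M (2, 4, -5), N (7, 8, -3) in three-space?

No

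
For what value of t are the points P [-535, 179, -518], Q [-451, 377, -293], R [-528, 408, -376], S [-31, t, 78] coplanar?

Normal to plane PQR: n = (-23409, -10353, 17850); plane equation n·X = 1424328.
Requiring n·S = 1424328: (-10353)t + (2117979) = 1424328.
So t = 67.

67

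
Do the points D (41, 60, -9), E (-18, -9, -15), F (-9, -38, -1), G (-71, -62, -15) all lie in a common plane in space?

No

The four points are coplanar iff the 3×3 determinant with rows DE, DF, DG is zero.
Rows: (-59, -69, -6), (-50, -98, 8), (-112, -122, -6).
Expanding along the first row: (-59)(1564) − (-69)(1196) + (-6)(-4876) = 19504.
Nonzero ⇒ not coplanar.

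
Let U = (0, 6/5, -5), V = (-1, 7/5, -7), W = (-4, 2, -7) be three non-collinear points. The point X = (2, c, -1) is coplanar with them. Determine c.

4/5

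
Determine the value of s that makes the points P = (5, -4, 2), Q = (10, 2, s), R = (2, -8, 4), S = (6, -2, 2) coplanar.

The points are coplanar iff PQ · (PR × PS) = 0.
Expanding, this is linear in s: (-2)s + (-4) = 0.
So s = -2.

-2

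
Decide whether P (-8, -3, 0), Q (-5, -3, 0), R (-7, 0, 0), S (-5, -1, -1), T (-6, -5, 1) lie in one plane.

No

The plane through P, Q, R has normal n = PQ × PR = (0, 0, 9) and equation n·X = 0.
Checking the remaining points: n·S = -9, n·T = 9.
Since n·S = -9 ≠ 0, S is off the plane and the points are not all coplanar.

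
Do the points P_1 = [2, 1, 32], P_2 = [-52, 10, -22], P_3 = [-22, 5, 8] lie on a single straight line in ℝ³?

P_1P_2 = (-54, 9, -54), P_1P_3 = (-24, 4, -24).
Each component of P_1P_3 is 4/9 times the corresponding component of P_1P_2, so P_1P_3 = 4/9·P_1P_2 and the points are collinear.

Yes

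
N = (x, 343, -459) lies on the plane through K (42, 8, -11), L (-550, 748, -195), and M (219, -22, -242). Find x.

The plane through K, L, M has equation −176460x − 169320y − 113220z = -7520460.
Substituting N: (-176460)x + (-6108780) = -7520460, so x = 8.

8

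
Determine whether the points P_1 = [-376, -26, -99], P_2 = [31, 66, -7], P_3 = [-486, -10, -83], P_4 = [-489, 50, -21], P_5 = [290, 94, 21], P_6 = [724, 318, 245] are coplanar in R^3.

The plane through P_1, P_2, P_3 has normal n = P_1P_2 × P_1P_3 = (0, -16632, 16632) and equation n·P = -1214136.
Checking the remaining points: n·P_4 = -1180872, n·P_5 = -1214136, n·P_6 = -1214136.
Since n·P_4 = -1180872 ≠ -1214136, P_4 is off the plane and the points are not all coplanar.

No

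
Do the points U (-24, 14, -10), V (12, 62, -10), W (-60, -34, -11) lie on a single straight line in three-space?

UV = (36, 48, 0), UW = (-36, -48, -1).
Comparing components 2 and 3: (48)(-1) − (0)(-48) = -48 ≠ 0, so UV and UW are not parallel and the points are not collinear.

No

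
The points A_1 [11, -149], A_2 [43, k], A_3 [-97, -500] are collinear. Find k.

Collinearity: (A_2 − A_1) must be parallel to (A_3 − A_1) = (-108, -351).
Cross-multiplying the components: (k − (-149))·(-108) = (32)·(-351).
Solving gives k = -45.

-45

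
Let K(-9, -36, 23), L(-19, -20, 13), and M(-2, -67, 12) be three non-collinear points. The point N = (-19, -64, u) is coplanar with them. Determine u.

A normal to the plane is n = KL × KM = (-486, -180, 198).
N lies in the plane iff n · KN = 0.
This gives (198)u + (5346) = 0, so u = -27.

-27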